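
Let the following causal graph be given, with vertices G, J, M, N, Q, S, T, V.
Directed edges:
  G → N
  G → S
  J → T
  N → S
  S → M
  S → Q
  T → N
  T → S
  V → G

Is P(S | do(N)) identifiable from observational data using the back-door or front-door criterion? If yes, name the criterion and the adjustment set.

desc(N)\{N}={M,Q,S}; candidates ⊆ {G,J,T,V}.
size 0: {}; under {} N still reaches {G,J,M,Q,S,T,V} ∋ S.
size 1: {G}, {J}, {T} …(+1); under {G} N still reaches {J,M,Q,S,T} ∋ S.
{G,T}: N⊥S given {G,T} in G with N→· removed — back-door holds.
P(S|do(N)) = Σ_{G,T} P(S|N,G,T)·P(G,T).

P(S|do(N)): backdoor, adjust for {G, T}.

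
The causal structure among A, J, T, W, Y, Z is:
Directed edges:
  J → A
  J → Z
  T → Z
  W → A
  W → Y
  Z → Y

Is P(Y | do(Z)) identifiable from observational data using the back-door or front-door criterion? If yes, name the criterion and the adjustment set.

P(Y|do(Z)): backdoor, adjust for ∅.

desc(Z)\{Z}={Y}; candidates ⊆ {A,J,T,W}.
∅: Z⊥Y given ∅ in G with Z→· removed — back-door holds.
P(Y|do(Z)) = P(Y|Z) — no adjustment needed.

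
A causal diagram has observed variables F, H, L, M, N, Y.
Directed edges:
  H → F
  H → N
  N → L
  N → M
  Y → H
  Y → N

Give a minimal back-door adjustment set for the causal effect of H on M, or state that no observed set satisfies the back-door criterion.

desc(H)\{H}={F,L,M,N}; candidates ⊆ {Y}.
size 0: {}; under {} H still reaches {L,M,N,Y} ∋ M.
{Y}: H⊥M given {Y} in G with H→· removed — back-door holds.

H→M: minimal back-door set {Y}.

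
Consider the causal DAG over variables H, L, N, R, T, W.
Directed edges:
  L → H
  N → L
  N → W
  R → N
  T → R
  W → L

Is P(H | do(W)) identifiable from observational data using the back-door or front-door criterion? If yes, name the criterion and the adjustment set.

P(H|do(W)): backdoor, adjust for {N}.

desc(W)\{W}={H,L}; candidates ⊆ {N,R,T}.
size 0: {}; under {} W still reaches {H,L,N,R,T} ∋ H.
{N}: W⊥H given {N} in G with W→· removed — back-door holds.
P(H|do(W)) = Σ_{N} P(H|W,N)·P(N).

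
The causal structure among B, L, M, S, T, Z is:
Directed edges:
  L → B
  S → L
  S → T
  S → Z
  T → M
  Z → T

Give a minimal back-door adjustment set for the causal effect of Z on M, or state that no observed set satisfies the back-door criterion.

Z→M: minimal back-door set {S}.

desc(Z)\{Z}={M,T}; candidates ⊆ {B,L,S}.
size 0: {}; under {} Z still reaches {B,L,M,S,T} ∋ M.
{S}: Z⊥M given {S} in G with Z→· removed — back-door holds.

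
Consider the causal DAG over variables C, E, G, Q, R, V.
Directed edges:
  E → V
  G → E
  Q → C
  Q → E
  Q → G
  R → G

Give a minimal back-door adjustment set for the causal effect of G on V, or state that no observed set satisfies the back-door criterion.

desc(G)\{G}={E,V}; candidates ⊆ {C,Q,R}.
size 0: {}; under {} G still reaches {C,E,Q,R,V} ∋ V.
{Q}: G⊥V given {Q} in G with G→· removed — back-door holds.

G→V: minimal back-door set {Q}.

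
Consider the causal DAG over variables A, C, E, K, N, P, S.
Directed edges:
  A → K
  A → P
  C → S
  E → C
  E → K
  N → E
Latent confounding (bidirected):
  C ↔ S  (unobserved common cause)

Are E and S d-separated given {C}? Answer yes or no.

Bayes-Ball from E | {C} reaches {K,N,S}.
S ∈ reach(E|{C}) ⇒ E ⊥̸ S | {C}.

No — E and S are d-connected given {C}.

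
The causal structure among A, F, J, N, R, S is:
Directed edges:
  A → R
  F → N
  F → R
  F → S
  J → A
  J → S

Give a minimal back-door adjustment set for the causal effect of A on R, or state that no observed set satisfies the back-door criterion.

A→R: minimal back-door set ∅.

desc(A)\{A}={R}; candidates ⊆ {F,J,N,S}.
∅: A⊥R given ∅ in G with A→· removed — back-door holds.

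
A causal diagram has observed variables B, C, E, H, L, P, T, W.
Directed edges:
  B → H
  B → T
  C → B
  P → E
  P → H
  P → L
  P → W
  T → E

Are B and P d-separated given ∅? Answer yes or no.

Bayes-Ball from B | ∅ reaches {C,E,H,T}.
P ∉ reach(B|∅) ⇒ B ⊥ P | ∅.

Yes — B ⊥ P | ∅.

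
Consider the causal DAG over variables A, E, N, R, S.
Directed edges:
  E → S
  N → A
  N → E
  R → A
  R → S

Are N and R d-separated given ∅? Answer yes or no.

Bayes-Ball from N | ∅ reaches {A,E,S}.
R ∉ reach(N|∅) ⇒ N ⊥ R | ∅.

Yes — N ⊥ R | ∅.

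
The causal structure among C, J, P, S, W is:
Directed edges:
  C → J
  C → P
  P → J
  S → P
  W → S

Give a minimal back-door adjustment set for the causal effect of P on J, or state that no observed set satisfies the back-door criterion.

desc(P)\{P}={J}; candidates ⊆ {C,S,W}.
size 0: {}; under {} P still reaches {C,J,S,W} ∋ J.
{C}: P⊥J given {C} in G with P→· removed — back-door holds.

P→J: minimal back-door set {C}.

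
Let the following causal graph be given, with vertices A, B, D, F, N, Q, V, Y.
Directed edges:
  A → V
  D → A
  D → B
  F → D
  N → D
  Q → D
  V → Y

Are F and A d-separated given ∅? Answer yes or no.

Bayes-Ball from F | ∅ reaches {A,B,D,V,Y}.
A ∈ reach(F|∅) ⇒ F ⊥̸ A | ∅.

No — F and A are d-connected given ∅.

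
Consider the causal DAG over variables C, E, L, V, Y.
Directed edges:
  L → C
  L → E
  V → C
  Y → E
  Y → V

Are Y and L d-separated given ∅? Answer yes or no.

Yes — Y ⊥ L | ∅.

Bayes-Ball from Y | ∅ reaches {C,E,V}.
L ∉ reach(Y|∅) ⇒ Y ⊥ L | ∅.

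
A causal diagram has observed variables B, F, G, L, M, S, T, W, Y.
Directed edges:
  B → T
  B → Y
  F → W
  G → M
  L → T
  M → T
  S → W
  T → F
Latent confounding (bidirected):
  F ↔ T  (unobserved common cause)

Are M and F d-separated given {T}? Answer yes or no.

Bayes-Ball from M | {T} reaches {B,F,G,L,W,Y}.
F ∈ reach(M|{T}) ⇒ M ⊥̸ F | {T}.

No — M and F are d-connected given {T}.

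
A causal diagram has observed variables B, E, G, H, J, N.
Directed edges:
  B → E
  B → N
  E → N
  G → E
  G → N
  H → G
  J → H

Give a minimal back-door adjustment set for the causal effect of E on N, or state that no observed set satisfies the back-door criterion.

desc(E)\{E}={N}; candidates ⊆ {B,G,H,J}.
size 0: {}; under {} E still reaches {B,G,H,J,N} ∋ N.
size 1: {B}, {G}, {H} …(+1); under {B} E still reaches {G,H,J,N} ∋ N.
{B,G}: E⊥N given {B,G} in G with E→· removed — back-door holds.

E→N: minimal back-door set {B, G}.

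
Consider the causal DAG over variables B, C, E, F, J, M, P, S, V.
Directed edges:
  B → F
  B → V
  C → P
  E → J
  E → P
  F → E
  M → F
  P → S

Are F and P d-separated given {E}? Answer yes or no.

Yes — F ⊥ P | {E}.

Bayes-Ball from F | {E} reaches {B,M,V}.
P ∉ reach(F|{E}) ⇒ F ⊥ P | {E}.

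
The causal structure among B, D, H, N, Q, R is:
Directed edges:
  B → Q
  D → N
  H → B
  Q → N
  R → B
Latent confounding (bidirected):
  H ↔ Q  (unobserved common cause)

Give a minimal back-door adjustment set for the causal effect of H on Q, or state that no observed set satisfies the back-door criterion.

desc(H)\{H}={B,N,Q}; candidates ⊆ {D,R}.
H↔Q: latent back-door arc(s) into H.
size 0: {}; under {} H still reaches {N,Q} ∋ Q.
size 1: {D}, {R}; under {D} H still reaches {N,Q} ∋ Q.
size 2: {D,R}; under {D,R} H still reaches {N,Q} ∋ Q.
H↔Q cannot be blocked by any observed set — no back-door set.

H→Q: no observed back-door set.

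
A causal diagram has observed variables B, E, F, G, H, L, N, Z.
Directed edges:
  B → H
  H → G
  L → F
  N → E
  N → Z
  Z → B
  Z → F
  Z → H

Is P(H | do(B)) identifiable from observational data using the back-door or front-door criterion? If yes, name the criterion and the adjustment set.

P(H|do(B)): backdoor, adjust for {Z}.

desc(B)\{B}={G,H}; candidates ⊆ {E,F,L,N,Z}.
size 0: {}; under {} B still reaches {E,F,G,H,N,Z} ∋ H.
{Z}: B⊥H given {Z} in G with B→· removed — back-door holds.
P(H|do(B)) = Σ_{Z} P(H|B,Z)·P(Z).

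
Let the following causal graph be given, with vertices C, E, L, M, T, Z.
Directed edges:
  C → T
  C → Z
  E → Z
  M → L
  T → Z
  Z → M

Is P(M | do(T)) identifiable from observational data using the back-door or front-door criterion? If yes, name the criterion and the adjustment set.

desc(T)\{T}={L,M,Z}; candidates ⊆ {C,E}.
size 0: {}; under {} T still reaches {C,L,M,Z} ∋ M.
{C}: T⊥M given {C} in G with T→· removed — back-door holds.
P(M|do(T)) = Σ_{C} P(M|T,C)·P(C).

P(M|do(T)): backdoor, adjust for {C}.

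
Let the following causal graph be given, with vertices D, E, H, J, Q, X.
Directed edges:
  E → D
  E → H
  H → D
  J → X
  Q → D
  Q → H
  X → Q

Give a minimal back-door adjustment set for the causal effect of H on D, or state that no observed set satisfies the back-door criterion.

H→D: minimal back-door set {E, Q}.

desc(H)\{H}={D}; candidates ⊆ {E,J,Q,X}.
size 0: {}; under {} H still reaches {D,E,J,Q,X} ∋ D.
size 1: {E}, {J}, {Q} …(+1); under {E} H still reaches {D,J,Q,X} ∋ D.
{E,Q}: H⊥D given {E,Q} in G with H→· removed — back-door holds.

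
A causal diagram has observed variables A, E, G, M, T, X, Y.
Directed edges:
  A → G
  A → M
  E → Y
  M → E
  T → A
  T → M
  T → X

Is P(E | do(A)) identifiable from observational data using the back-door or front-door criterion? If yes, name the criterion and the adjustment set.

desc(A)\{A}={E,G,M,Y}; candidates ⊆ {T,X}.
size 0: {}; under {} A still reaches {E,M,T,X,Y} ∋ E.
{T}: A⊥E given {T} in G with A→· removed — back-door holds.
P(E|do(A)) = Σ_{T} P(E|A,T)·P(T).

P(E|do(A)): backdoor, adjust for {T}.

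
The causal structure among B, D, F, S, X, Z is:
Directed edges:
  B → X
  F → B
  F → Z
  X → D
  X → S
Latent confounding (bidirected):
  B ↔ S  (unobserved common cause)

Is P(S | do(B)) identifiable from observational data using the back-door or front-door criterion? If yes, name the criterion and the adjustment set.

desc(B)\{B}={D,S,X}; candidates ⊆ {F,Z}.
B↔S: latent back-door arc(s) into B.
size 0: {}; under {} B still reaches {F,S,Z} ∋ S.
size 1: {F}, {Z}; under {F} B still reaches {S} ∋ S.
size 2: {F,Z}; under {F,Z} B still reaches {S} ∋ S.
B↔S cannot be blocked by any observed set — no back-door set.
{X}: (i) intercepts every directed B→S path; (ii) no back-door B→{X}; (iii) {B} blocks every back-door {X}→S. Front-door holds.
P(S|do(B)) = Σ_{X} P(X|B) Σ_{B'} P(S|X,B')P(B').

P(S|do(B)): frontdoor, adjust for {X}.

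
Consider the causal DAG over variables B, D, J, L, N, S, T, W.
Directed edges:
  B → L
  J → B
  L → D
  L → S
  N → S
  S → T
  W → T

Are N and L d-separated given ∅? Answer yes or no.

Yes — N ⊥ L | ∅.

Bayes-Ball from N | ∅ reaches {S,T}.
L ∉ reach(N|∅) ⇒ N ⊥ L | ∅.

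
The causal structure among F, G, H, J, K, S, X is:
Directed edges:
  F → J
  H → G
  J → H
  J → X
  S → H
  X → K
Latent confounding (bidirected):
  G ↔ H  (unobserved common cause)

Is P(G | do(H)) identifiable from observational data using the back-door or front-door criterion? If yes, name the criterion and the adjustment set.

desc(H)\{H}={G}; candidates ⊆ {F,J,K,S,X}.
H↔G: latent back-door arc(s) into H.
size 0: {}; under {} H still reaches {F,G,J,K,S,X} ∋ G.
size 1: {F}, {J}, {K} …(+2); under {F} H still reaches {G,J,K,S,X} ∋ G.
size 2: {F,J}, {F,K}, {F,S} …(+7); under {F,J} H still reaches {G,S} ∋ G.
H↔G cannot be blocked by any observed set — no back-door set.
No mediator lies on a directed H→…→G path.
Neither criterion identifies P(G|do(H)) in this graph.

P(G|do(H)): not identifiable (no BD/FD set).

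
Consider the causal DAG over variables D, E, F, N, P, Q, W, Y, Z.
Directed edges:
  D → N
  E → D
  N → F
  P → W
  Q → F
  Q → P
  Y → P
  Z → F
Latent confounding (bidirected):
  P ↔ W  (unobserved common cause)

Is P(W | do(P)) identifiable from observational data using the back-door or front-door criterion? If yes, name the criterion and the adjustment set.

P(W|do(P)): not identifiable (no BD/FD set).

desc(P)\{P}={W}; candidates ⊆ {D,E,F,N,Q,Y,Z}.
P↔W: latent back-door arc(s) into P.
size 0: {}; under {} P still reaches {F,Q,W,Y} ∋ W.
size 1: {D}, {E}, {F} …(+4); under {D} P still reaches {F,Q,W,Y} ∋ W.
size 2: {D,E}, {D,F}, {D,N} …(+18); under {D,E} P still reaches {F,Q,W,Y} ∋ W.
P↔W cannot be blocked by any observed set — no back-door set.
No mediator lies on a directed P→…→W path.
Neither criterion identifies P(W|do(P)) in this graph.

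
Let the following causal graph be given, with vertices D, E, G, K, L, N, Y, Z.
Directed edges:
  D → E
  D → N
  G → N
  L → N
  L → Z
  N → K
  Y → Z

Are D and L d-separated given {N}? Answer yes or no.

No — D and L are d-connected given {N}.

Bayes-Ball from D | {N} reaches {E,G,L,Z}.
L ∈ reach(D|{N}) ⇒ D ⊥̸ L | {N}.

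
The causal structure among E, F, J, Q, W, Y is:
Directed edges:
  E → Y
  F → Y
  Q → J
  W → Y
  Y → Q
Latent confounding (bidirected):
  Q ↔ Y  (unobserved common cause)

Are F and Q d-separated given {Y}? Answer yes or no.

Bayes-Ball from F | {Y} reaches {E,J,Q,W}.
Q ∈ reach(F|{Y}) ⇒ F ⊥̸ Q | {Y}.

No — F and Q are d-connected given {Y}.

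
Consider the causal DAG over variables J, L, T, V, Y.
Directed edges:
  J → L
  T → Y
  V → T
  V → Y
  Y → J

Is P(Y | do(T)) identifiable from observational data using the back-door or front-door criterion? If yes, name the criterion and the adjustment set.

P(Y|do(T)): backdoor, adjust for {V}.

desc(T)\{T}={J,L,Y}; candidates ⊆ {V}.
size 0: {}; under {} T still reaches {J,L,V,Y} ∋ Y.
{V}: T⊥Y given {V} in G with T→· removed — back-door holds.
P(Y|do(T)) = Σ_{V} P(Y|T,V)·P(V).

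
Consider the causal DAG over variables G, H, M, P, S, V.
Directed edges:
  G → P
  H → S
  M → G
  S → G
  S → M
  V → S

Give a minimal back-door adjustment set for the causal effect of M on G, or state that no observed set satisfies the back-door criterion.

desc(M)\{M}={G,P}; candidates ⊆ {H,S,V}.
size 0: {}; under {} M still reaches {G,H,P,S,V} ∋ G.
{S}: M⊥G given {S} in G with M→· removed — back-door holds.

M→G: minimal back-door set {S}.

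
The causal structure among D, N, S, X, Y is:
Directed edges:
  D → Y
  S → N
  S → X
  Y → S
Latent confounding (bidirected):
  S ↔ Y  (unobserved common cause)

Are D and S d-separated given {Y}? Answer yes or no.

Bayes-Ball from D | {Y} reaches {N,S,X}.
S ∈ reach(D|{Y}) ⇒ D ⊥̸ S | {Y}.

No — D and S are d-connected given {Y}.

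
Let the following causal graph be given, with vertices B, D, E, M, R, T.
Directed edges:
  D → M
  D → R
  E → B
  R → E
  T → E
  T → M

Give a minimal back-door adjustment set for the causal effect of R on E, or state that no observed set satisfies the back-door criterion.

R→E: minimal back-door set ∅.

desc(R)\{R}={B,E}; candidates ⊆ {D,M,T}.
∅: R⊥E given ∅ in G with R→· removed — back-door holds.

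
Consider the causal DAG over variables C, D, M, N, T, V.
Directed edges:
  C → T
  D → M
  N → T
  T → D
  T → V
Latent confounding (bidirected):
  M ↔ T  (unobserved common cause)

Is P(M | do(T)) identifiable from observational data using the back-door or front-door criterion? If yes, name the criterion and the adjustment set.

P(M|do(T)): frontdoor, adjust for {D}.

desc(T)\{T}={D,M,V}; candidates ⊆ {C,N}.
T↔M: latent back-door arc(s) into T.
size 0: {}; under {} T still reaches {C,M,N} ∋ M.
size 1: {C}, {N}; under {C} T still reaches {M,N} ∋ M.
size 2: {C,N}; under {C,N} T still reaches {M} ∋ M.
T↔M cannot be blocked by any observed set — no back-door set.
{D}: (i) intercepts every directed T→M path; (ii) no back-door T→{D}; (iii) {T} blocks every back-door {D}→M. Front-door holds.
P(M|do(T)) = Σ_{D} P(D|T) Σ_{T'} P(M|D,T')P(T').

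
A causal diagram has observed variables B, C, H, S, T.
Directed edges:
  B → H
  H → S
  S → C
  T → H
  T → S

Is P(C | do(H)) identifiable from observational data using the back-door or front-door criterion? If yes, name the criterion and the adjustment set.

desc(H)\{H}={C,S}; candidates ⊆ {B,T}.
size 0: {}; under {} H still reaches {B,C,S,T} ∋ C.
{T}: H⊥C given {T} in G with H→· removed — back-door holds.
P(C|do(H)) = Σ_{T} P(C|H,T)·P(T).

P(C|do(H)): backdoor, adjust for {T}.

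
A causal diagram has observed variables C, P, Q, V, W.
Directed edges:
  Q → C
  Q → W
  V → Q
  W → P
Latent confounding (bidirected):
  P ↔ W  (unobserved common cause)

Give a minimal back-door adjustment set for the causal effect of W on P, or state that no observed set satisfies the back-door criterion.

desc(W)\{W}={P}; candidates ⊆ {C,Q,V}.
W↔P: latent back-door arc(s) into W.
size 0: {}; under {} W still reaches {C,P,Q,V} ∋ P.
size 1: {C}, {Q}, {V}; under {C} W still reaches {P,Q,V} ∋ P.
size 2: {C,Q}, {C,V}, {Q,V}; under {C,Q} W still reaches {P} ∋ P.
W↔P cannot be blocked by any observed set — no back-door set.

W→P: no observed back-door set.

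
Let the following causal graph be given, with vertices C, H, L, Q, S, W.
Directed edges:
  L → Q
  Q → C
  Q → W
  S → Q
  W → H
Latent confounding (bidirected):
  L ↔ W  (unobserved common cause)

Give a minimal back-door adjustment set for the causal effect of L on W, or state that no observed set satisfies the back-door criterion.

L→W: no observed back-door set.

desc(L)\{L}={C,H,Q,W}; candidates ⊆ {S}.
L↔W: latent back-door arc(s) into L.
size 0: {}; under {} L still reaches {H,W} ∋ W.
size 1: {S}; under {S} L still reaches {H,W} ∋ W.
L↔W cannot be blocked by any observed set — no back-door set.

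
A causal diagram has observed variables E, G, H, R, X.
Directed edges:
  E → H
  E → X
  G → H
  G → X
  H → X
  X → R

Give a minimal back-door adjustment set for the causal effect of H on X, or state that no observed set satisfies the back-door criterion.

H→X: minimal back-door set {E, G}.

desc(H)\{H}={R,X}; candidates ⊆ {E,G}.
size 0: {}; under {} H still reaches {E,G,R,X} ∋ X.
size 1: {E}, {G}; under {E} H still reaches {G,R,X} ∋ X.
{E,G}: H⊥X given {E,G} in G with H→· removed — back-door holds.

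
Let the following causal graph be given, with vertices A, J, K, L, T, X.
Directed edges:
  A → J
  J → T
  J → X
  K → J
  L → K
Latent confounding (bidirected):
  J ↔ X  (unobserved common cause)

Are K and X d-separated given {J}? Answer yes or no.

No — K and X are d-connected given {J}.

Bayes-Ball from K | {J} reaches {A,L,X}.
X ∈ reach(K|{J}) ⇒ K ⊥̸ X | {J}.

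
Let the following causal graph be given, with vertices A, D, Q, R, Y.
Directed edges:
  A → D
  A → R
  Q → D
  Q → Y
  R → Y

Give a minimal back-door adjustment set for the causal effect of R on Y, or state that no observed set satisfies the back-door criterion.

desc(R)\{R}={Y}; candidates ⊆ {A,D,Q}.
∅: R⊥Y given ∅ in G with R→· removed — back-door holds.

R→Y: minimal back-door set ∅.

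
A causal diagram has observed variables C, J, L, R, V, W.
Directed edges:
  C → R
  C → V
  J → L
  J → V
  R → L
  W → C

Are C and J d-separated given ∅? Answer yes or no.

Yes — C ⊥ J | ∅.

Bayes-Ball from C | ∅ reaches {L,R,V,W}.
J ∉ reach(C|∅) ⇒ C ⊥ J | ∅.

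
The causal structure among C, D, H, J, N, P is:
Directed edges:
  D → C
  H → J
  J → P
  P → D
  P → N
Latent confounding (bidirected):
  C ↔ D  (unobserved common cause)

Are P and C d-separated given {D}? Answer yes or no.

No — P and C are d-connected given {D}.

Bayes-Ball from P | {D} reaches {C,H,J,N}.
C ∈ reach(P|{D}) ⇒ P ⊥̸ C | {D}.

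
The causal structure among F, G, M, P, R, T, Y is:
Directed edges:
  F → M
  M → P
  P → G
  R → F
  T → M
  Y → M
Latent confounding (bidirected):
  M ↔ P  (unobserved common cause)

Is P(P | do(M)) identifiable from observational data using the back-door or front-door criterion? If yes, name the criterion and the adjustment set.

desc(M)\{M}={G,P}; candidates ⊆ {F,R,T,Y}.
M↔P: latent back-door arc(s) into M.
size 0: {}; under {} M still reaches {F,G,P,R,T,Y} ∋ P.
size 1: {F}, {R}, {T} …(+1); under {F} M still reaches {G,P,T,Y} ∋ P.
size 2: {F,R}, {F,T}, {F,Y} …(+3); under {F,R} M still reaches {G,P,T,Y} ∋ P.
M↔P cannot be blocked by any observed set — no back-door set.
No mediator lies on a directed M→…→P path.
Neither criterion identifies P(P|do(M)) in this graph.

P(P|do(M)): not identifiable (no BD/FD set).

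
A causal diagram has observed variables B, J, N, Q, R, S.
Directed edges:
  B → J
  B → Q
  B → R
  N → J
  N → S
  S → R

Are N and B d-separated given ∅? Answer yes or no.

Bayes-Ball from N | ∅ reaches {J,R,S}.
B ∉ reach(N|∅) ⇒ N ⊥ B | ∅.

Yes — N ⊥ B | ∅.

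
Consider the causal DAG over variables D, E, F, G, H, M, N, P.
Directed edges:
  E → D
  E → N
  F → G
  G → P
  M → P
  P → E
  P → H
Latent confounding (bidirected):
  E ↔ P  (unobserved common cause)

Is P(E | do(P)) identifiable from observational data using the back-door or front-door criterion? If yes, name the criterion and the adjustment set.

P(E|do(P)): not identifiable (no BD/FD set).

desc(P)\{P}={D,E,H,N}; candidates ⊆ {F,G,M}.
P↔E: latent back-door arc(s) into P.
size 0: {}; under {} P still reaches {D,E,F,G,M,N} ∋ E.
size 1: {F}, {G}, {M}; under {F} P still reaches {D,E,G,M,N} ∋ E.
size 2: {F,G}, {F,M}, {G,M}; under {F,G} P still reaches {D,E,M,N} ∋ E.
P↔E cannot be blocked by any observed set — no back-door set.
No mediator lies on a directed P→…→E path.
Neither criterion identifies P(E|do(P)) in this graph.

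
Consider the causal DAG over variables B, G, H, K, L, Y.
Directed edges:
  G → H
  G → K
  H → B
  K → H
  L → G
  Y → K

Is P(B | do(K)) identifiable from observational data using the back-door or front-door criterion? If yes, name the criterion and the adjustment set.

desc(K)\{K}={B,H}; candidates ⊆ {G,L,Y}.
size 0: {}; under {} K still reaches {B,G,H,L,Y} ∋ B.
{G}: K⊥B given {G} in G with K→· removed — back-door holds.
P(B|do(K)) = Σ_{G} P(B|K,G)·P(G).

P(B|do(K)): backdoor, adjust for {G}.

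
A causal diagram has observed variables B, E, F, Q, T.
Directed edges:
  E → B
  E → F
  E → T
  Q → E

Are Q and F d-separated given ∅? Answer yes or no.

Bayes-Ball from Q | ∅ reaches {B,E,F,T}.
F ∈ reach(Q|∅) ⇒ Q ⊥̸ F | ∅.

No — Q and F are d-connected given ∅.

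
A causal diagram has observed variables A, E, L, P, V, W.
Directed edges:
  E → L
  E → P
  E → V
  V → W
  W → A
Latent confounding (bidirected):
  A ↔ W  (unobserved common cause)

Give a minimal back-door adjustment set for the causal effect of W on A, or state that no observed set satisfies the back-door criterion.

desc(W)\{W}={A}; candidates ⊆ {E,L,P,V}.
W↔A: latent back-door arc(s) into W.
size 0: {}; under {} W still reaches {A,E,L,P,V} ∋ A.
size 1: {E}, {L}, {P} …(+1); under {E} W still reaches {A,V} ∋ A.
size 2: {E,L}, {E,P}, {E,V} …(+3); under {E,L} W still reaches {A,V} ∋ A.
W↔A cannot be blocked by any observed set — no back-door set.

W→A: no observed back-door set.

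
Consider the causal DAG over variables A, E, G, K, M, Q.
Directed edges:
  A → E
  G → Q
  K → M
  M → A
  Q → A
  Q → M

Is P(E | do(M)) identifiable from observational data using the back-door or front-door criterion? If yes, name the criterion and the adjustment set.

desc(M)\{M}={A,E}; candidates ⊆ {G,K,Q}.
size 0: {}; under {} M still reaches {A,E,G,K,Q} ∋ E.
{Q}: M⊥E given {Q} in G with M→· removed — back-door holds.
P(E|do(M)) = Σ_{Q} P(E|M,Q)·P(Q).

P(E|do(M)): backdoor, adjust for {Q}.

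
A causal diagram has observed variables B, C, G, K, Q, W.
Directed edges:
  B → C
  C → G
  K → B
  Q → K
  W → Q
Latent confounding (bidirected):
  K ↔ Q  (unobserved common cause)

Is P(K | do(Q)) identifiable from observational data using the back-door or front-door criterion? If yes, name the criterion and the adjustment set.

desc(Q)\{Q}={B,C,G,K}; candidates ⊆ {W}.
Q↔K: latent back-door arc(s) into Q.
size 0: {}; under {} Q still reaches {B,C,G,K,W} ∋ K.
size 1: {W}; under {W} Q still reaches {B,C,G,K} ∋ K.
Q↔K cannot be blocked by any observed set — no back-door set.
No mediator lies on a directed Q→…→K path.
Neither criterion identifies P(K|do(Q)) in this graph.

P(K|do(Q)): not identifiable (no BD/FD set).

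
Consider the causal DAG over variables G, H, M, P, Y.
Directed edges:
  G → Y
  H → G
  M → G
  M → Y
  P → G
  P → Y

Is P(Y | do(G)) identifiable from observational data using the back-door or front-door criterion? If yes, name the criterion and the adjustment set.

desc(G)\{G}={Y}; candidates ⊆ {H,M,P}.
size 0: {}; under {} G still reaches {H,M,P,Y} ∋ Y.
size 1: {H}, {M}, {P}; under {H} G still reaches {M,P,Y} ∋ Y.
{M,P}: G⊥Y given {M,P} in G with G→· removed — back-door holds.
P(Y|do(G)) = Σ_{M,P} P(Y|G,M,P)·P(M,P).

P(Y|do(G)): backdoor, adjust for {M, P}.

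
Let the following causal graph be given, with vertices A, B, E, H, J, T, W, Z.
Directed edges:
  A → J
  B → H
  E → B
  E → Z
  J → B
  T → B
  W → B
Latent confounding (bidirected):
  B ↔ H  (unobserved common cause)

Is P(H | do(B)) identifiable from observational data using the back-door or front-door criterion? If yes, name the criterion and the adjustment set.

P(H|do(B)): not identifiable (no BD/FD set).

desc(B)\{B}={H}; candidates ⊆ {A,E,J,T,W,Z}.
B↔H: latent back-door arc(s) into B.
size 0: {}; under {} B still reaches {A,E,H,J,T,W,Z} ∋ H.
size 1: {A}, {E}, {J} …(+3); under {A} B still reaches {E,H,J,T,W,Z} ∋ H.
size 2: {A,E}, {A,J}, {A,T} …(+12); under {A,E} B still reaches {H,J,T,W} ∋ H.
B↔H cannot be blocked by any observed set — no back-door set.
No mediator lies on a directed B→…→H path.
Neither criterion identifies P(H|do(B)) in this graph.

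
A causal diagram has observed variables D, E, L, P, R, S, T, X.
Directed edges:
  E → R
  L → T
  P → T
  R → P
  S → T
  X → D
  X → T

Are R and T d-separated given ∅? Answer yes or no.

Bayes-Ball from R | ∅ reaches {E,P,T}.
T ∈ reach(R|∅) ⇒ R ⊥̸ T | ∅.

No — R and T are d-connected given ∅.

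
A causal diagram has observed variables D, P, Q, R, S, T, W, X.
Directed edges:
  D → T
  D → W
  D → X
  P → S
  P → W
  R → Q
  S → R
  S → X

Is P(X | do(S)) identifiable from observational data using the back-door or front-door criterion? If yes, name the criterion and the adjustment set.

desc(S)\{S}={Q,R,X}; candidates ⊆ {D,P,T,W}.
∅: S⊥X given ∅ in G with S→· removed — back-door holds.
P(X|do(S)) = P(X|S) — no adjustment needed.

P(X|do(S)): backdoor, adjust for ∅.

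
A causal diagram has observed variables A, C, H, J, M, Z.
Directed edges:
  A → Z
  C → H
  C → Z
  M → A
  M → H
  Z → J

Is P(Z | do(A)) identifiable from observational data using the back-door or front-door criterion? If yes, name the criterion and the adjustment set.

P(Z|do(A)): backdoor, adjust for ∅.

desc(A)\{A}={J,Z}; candidates ⊆ {C,H,M}.
∅: A⊥Z given ∅ in G with A→· removed — back-door holds.
P(Z|do(A)) = P(Z|A) — no adjustment needed.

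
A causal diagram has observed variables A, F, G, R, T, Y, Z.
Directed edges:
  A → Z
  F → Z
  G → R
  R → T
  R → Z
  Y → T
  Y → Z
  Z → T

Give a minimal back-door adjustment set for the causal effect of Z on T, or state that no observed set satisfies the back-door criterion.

Z→T: minimal back-door set {R, Y}.

desc(Z)\{Z}={T}; candidates ⊆ {A,F,G,R,Y}.
size 0: {}; under {} Z still reaches {A,F,G,R,T,Y} ∋ T.
size 1: {A}, {F}, {G} …(+2); under {A} Z still reaches {F,G,R,T,Y} ∋ T.
{R,Y}: Z⊥T given {R,Y} in G with Z→· removed — back-door holds.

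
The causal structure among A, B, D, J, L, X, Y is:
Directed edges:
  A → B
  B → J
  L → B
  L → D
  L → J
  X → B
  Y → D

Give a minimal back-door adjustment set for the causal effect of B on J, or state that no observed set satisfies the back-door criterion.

B→J: minimal back-door set {L}.

desc(B)\{B}={J}; candidates ⊆ {A,D,L,X,Y}.
size 0: {}; under {} B still reaches {A,D,J,L,X} ∋ J.
{L}: B⊥J given {L} in G with B→· removed — back-door holds.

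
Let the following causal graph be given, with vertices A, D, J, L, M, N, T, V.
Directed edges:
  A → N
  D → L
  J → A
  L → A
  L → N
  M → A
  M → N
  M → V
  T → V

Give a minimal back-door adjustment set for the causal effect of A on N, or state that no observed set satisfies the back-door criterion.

desc(A)\{A}={N}; candidates ⊆ {D,J,L,M,T,V}.
size 0: {}; under {} A still reaches {D,J,L,M,N,V} ∋ N.
size 1: {D}, {J}, {L} …(+3); under {D} A still reaches {J,L,M,N,V} ∋ N.
{L,M}: A⊥N given {L,M} in G with A→· removed — back-door holds.

A→N: minimal back-door set {L, M}.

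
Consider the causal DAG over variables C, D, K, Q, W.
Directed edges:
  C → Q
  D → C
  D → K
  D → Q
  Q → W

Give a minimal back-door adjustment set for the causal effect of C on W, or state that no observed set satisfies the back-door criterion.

C→W: minimal back-door set {D}.

desc(C)\{C}={Q,W}; candidates ⊆ {D,K}.
size 0: {}; under {} C still reaches {D,K,Q,W} ∋ W.
{D}: C⊥W given {D} in G with C→· removed — back-door holds.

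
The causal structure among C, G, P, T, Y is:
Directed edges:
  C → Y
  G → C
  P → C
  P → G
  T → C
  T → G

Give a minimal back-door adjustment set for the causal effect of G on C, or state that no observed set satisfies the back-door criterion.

G→C: minimal back-door set {P, T}.

desc(G)\{G}={C,Y}; candidates ⊆ {P,T}.
size 0: {}; under {} G still reaches {C,P,T,Y} ∋ C.
size 1: {P}, {T}; under {P} G still reaches {C,T,Y} ∋ C.
{P,T}: G⊥C given {P,T} in G with G→· removed — back-door holds.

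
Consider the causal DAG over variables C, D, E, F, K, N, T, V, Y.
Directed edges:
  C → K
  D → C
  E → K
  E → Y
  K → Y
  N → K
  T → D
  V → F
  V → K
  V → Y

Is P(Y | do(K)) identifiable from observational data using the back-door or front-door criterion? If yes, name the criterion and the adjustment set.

desc(K)\{K}={Y}; candidates ⊆ {C,D,E,F,N,T,V}.
size 0: {}; under {} K still reaches {C,D,E,F,N,T,V,Y} ∋ Y.
size 1: {C}, {D}, {E} …(+4); under {C} K still reaches {E,F,N,V,Y} ∋ Y.
{E,V}: K⊥Y given {E,V} in G with K→· removed — back-door holds.
P(Y|do(K)) = Σ_{E,V} P(Y|K,E,V)·P(E,V).

P(Y|do(K)): backdoor, adjust for {E, V}.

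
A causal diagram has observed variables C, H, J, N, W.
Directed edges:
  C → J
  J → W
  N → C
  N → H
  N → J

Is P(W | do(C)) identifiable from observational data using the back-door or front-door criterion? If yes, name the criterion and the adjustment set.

desc(C)\{C}={J,W}; candidates ⊆ {H,N}.
size 0: {}; under {} C still reaches {H,J,N,W} ∋ W.
{N}: C⊥W given {N} in G with C→· removed — back-door holds.
P(W|do(C)) = Σ_{N} P(W|C,N)·P(N).

P(W|do(C)): backdoor, adjust for {N}.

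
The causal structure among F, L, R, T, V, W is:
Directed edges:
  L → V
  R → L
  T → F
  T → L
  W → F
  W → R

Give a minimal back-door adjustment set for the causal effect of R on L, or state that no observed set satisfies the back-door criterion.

R→L: minimal back-door set ∅.

desc(R)\{R}={L,V}; candidates ⊆ {F,T,W}.
∅: R⊥L given ∅ in G with R→· removed — back-door holds.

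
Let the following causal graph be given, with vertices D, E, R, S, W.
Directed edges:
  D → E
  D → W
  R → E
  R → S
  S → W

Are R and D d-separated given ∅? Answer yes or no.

Bayes-Ball from R | ∅ reaches {E,S,W}.
D ∉ reach(R|∅) ⇒ R ⊥ D | ∅.

Yes — R ⊥ D | ∅.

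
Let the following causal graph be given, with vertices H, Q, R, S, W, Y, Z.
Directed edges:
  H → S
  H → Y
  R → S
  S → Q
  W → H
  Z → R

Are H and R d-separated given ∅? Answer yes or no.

Bayes-Ball from H | ∅ reaches {Q,S,W,Y}.
R ∉ reach(H|∅) ⇒ H ⊥ R | ∅.

Yes — H ⊥ R | ∅.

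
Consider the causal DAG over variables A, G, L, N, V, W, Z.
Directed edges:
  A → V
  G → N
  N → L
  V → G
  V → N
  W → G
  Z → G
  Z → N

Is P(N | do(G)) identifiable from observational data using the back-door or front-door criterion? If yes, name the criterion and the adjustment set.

P(N|do(G)): backdoor, adjust for {V, Z}.

desc(G)\{G}={L,N}; candidates ⊆ {A,V,W,Z}.
size 0: {}; under {} G still reaches {A,L,N,V,W,Z} ∋ N.
size 1: {A}, {V}, {W} …(+1); under {A} G still reaches {L,N,V,W,Z} ∋ N.
{V,Z}: G⊥N given {V,Z} in G with G→· removed — back-door holds.
P(N|do(G)) = Σ_{V,Z} P(N|G,V,Z)·P(V,Z).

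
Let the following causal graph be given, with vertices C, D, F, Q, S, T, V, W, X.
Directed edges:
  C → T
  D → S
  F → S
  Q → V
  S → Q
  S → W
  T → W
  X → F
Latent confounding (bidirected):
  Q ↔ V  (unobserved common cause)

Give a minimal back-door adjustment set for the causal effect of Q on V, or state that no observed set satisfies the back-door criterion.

desc(Q)\{Q}={V}; candidates ⊆ {C,D,F,S,T,W,X}.
Q↔V: latent back-door arc(s) into Q.
size 0: {}; under {} Q still reaches {D,F,S,V,W,X} ∋ V.
size 1: {C}, {D}, {F} …(+4); under {C} Q still reaches {D,F,S,V,W,X} ∋ V.
size 2: {C,D}, {C,F}, {C,S} …(+18); under {C,D} Q still reaches {F,S,V,W,X} ∋ V.
Q↔V cannot be blocked by any observed set — no back-door set.

Q→V: no observed back-door set.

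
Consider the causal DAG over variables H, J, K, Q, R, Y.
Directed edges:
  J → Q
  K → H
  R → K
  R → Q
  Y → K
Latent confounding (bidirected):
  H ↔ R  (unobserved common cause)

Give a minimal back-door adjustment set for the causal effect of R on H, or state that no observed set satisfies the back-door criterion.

R→H: no observed back-door set.

desc(R)\{R}={H,K,Q}; candidates ⊆ {J,Y}.
R↔H: latent back-door arc(s) into R.
size 0: {}; under {} R still reaches {H} ∋ H.
size 1: {J}, {Y}; under {J} R still reaches {H} ∋ H.
size 2: {J,Y}; under {J,Y} R still reaches {H} ∋ H.
R↔H cannot be blocked by any observed set — no back-door set.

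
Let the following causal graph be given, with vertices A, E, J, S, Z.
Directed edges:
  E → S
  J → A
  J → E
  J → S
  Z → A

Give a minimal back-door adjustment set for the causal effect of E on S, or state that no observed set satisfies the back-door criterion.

E→S: minimal back-door set {J}.

desc(E)\{E}={S}; candidates ⊆ {A,J,Z}.
size 0: {}; under {} E still reaches {A,J,S} ∋ S.
{J}: E⊥S given {J} in G with E→· removed — back-door holds.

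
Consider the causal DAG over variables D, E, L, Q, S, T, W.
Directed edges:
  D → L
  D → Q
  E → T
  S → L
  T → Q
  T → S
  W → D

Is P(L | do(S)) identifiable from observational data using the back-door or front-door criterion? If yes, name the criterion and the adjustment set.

desc(S)\{S}={L}; candidates ⊆ {D,E,Q,T,W}.
∅: S⊥L given ∅ in G with S→· removed — back-door holds.
P(L|do(S)) = P(L|S) — no adjustment needed.

P(L|do(S)): backdoor, adjust for ∅.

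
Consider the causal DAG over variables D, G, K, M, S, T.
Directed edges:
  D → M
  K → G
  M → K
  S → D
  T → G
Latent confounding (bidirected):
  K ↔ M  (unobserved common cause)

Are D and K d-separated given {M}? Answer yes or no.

Bayes-Ball from D | {M} reaches {G,K,S}.
K ∈ reach(D|{M}) ⇒ D ⊥̸ K | {M}.

No — D and K are d-connected given {M}.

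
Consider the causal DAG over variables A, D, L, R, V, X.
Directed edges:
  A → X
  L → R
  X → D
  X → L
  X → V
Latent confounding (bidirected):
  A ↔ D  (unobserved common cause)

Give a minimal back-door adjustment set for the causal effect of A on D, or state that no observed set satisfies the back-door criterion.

A→D: no observed back-door set.

desc(A)\{A}={D,L,R,V,X}; candidates ⊆ {—}.
A↔D: latent back-door arc(s) into A.
size 0: {}; under {} A still reaches {D} ∋ D.
A↔D cannot be blocked by any observed set — no back-door set.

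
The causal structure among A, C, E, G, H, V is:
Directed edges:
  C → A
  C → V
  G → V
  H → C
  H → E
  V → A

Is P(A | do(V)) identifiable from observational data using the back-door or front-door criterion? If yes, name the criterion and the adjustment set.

P(A|do(V)): backdoor, adjust for {C}.

desc(V)\{V}={A}; candidates ⊆ {C,E,G,H}.
size 0: {}; under {} V still reaches {A,C,E,G,H} ∋ A.
{C}: V⊥A given {C} in G with V→· removed — back-door holds.
P(A|do(V)) = Σ_{C} P(A|V,C)·P(C).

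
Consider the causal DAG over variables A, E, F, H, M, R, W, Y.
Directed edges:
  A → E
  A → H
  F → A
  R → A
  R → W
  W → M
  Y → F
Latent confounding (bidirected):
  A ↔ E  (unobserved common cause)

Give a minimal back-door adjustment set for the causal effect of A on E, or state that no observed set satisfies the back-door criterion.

desc(A)\{A}={E,H}; candidates ⊆ {F,M,R,W,Y}.
A↔E: latent back-door arc(s) into A.
size 0: {}; under {} A still reaches {E,F,M,R,W,Y} ∋ E.
size 1: {F}, {M}, {R} …(+2); under {F} A still reaches {E,M,R,W} ∋ E.
size 2: {F,M}, {F,R}, {F,W} …(+7); under {F,M} A still reaches {E,R,W} ∋ E.
A↔E cannot be blocked by any observed set — no back-door set.

A→E: no observed back-door set.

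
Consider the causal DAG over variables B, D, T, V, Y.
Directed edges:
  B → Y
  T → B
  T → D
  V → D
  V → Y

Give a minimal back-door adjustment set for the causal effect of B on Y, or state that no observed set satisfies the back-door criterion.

desc(B)\{B}={Y}; candidates ⊆ {D,T,V}.
∅: B⊥Y given ∅ in G with B→· removed — back-door holds.

B→Y: minimal back-door set ∅.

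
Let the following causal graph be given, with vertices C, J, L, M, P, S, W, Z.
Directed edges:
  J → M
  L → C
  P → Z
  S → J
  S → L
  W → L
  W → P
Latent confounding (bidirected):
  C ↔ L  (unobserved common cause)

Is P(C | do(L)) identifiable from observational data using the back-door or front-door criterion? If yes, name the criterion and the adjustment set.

desc(L)\{L}={C}; candidates ⊆ {J,M,P,S,W,Z}.
L↔C: latent back-door arc(s) into L.
size 0: {}; under {} L still reaches {C,J,M,P,S,W,Z} ∋ C.
size 1: {J}, {M}, {P} …(+3); under {J} L still reaches {C,P,S,W,Z} ∋ C.
size 2: {J,M}, {J,P}, {J,S} …(+12); under {J,M} L still reaches {C,P,S,W,Z} ∋ C.
L↔C cannot be blocked by any observed set — no back-door set.
No mediator lies on a directed L→…→C path.
Neither criterion identifies P(C|do(L)) in this graph.

P(C|do(L)): not identifiable (no BD/FD set).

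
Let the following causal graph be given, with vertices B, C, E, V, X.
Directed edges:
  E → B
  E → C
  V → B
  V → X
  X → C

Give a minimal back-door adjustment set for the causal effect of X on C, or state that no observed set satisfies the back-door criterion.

X→C: minimal back-door set ∅.

desc(X)\{X}={C}; candidates ⊆ {B,E,V}.
∅: X⊥C given ∅ in G with X→· removed — back-door holds.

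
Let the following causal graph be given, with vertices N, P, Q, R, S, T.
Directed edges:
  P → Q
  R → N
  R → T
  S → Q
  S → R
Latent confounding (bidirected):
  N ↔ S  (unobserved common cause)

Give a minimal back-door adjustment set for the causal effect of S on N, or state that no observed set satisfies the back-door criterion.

S→N: no observed back-door set.

desc(S)\{S}={N,Q,R,T}; candidates ⊆ {P}.
S↔N: latent back-door arc(s) into S.
size 0: {}; under {} S still reaches {N} ∋ N.
size 1: {P}; under {P} S still reaches {N} ∋ N.
S↔N cannot be blocked by any observed set — no back-door set.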